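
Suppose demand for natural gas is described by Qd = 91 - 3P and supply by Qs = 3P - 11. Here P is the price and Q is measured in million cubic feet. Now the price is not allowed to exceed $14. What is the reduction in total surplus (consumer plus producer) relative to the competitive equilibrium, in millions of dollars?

27

In a free market, 91 - 3P = 3P - 11 gives the equilibrium P* = 17, Q* = 40.
The ceiling of 14 is below the equilibrium price 17, so it binds.
At P = 14: Qd = 91 - 3·14 = 49 and Qs = 3·14 - 11 = 31.
Quantity traded falls to 31. At Q = 31 the demand price is (91 - 31)/3 = 20 and the supply price is (11 + 31)/3 = 14.
Deadweight loss = ½ · (20 - 14) · (40 - 31) = ½ · 6 · 9 = 27.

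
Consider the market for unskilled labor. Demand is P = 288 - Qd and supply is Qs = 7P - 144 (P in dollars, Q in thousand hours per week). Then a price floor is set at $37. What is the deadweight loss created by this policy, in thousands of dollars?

0

Rearranging demand gives Qd = 288 - P. Equilibrium: 288 - P = 7P - 144, so 432 = 8P and P* = 54, Q* = 234.
The floor of 37 is below the equilibrium price 54, so it is not binding; the market clears at P* = 54, Q* = 234.
Since the control does not bind, no trades are prevented and deadweight loss is zero.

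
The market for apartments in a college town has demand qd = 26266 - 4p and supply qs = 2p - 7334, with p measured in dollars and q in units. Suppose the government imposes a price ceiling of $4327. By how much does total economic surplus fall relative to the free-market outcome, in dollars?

2430793.5

Setting quantity demanded equal to quantity supplied, 26266 - 4p = 2p - 7334, gives p* = 5600 and q* = 3866.
Because the ceiling (4327) lies below the market-clearing price, it is binding.
At p = 4327: qd = 26266 - 4·4327 = 8958 and qs = 2·4327 - 7334 = 1320.
Quantity traded falls to 1320. At q = 1320 the demand price is (26266 - 1320)/4 = 6236.5 and the supply price is (7334 + 1320)/2 = 4327.
Deadweight loss = ½ · (6236.5 - 4327) · (3866 - 1320) = ½ · 1909.5 · 2546 = 2430793.5.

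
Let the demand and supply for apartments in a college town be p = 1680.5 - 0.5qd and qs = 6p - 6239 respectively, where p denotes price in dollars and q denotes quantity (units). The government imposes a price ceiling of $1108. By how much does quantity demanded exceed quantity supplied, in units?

736

Rearranging demand gives qd = 3361 - 2p. Equilibrium: 3361 - 2p = 6p - 6239, so 9600 = 8p and p* = 1200, q* = 961.
Because the ceiling (1108) lies below the market-clearing price, it is binding.
At p = 1108: qd = 3361 - 2·1108 = 1145 and qs = 6·1108 - 6239 = 409.
Shortage = qd - qs = 1145 - 409 = 736.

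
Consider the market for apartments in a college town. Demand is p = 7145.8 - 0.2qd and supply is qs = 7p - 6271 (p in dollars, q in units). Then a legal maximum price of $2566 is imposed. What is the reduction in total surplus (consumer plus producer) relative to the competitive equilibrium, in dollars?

7327790.4

Rearranging demand gives qd = 35729 - 5p. Setting quantity demanded equal to quantity supplied, 35729 - 5p = 7p - 6271, gives p* = 3500 and q* = 18229.
The ceiling of 2566 is below the equilibrium price 3500, so it binds.
At p = 2566: qd = 35729 - 5·2566 = 22899 and qs = 7·2566 - 6271 = 11691.
Quantity traded falls to 11691. At q = 11691 the demand price is (35729 - 11691)/5 = 4807.6 and the supply price is (6271 + 11691)/7 = 2566.
Deadweight loss = ½ · (4807.6 - 2566) · (18229 - 11691) = ½ · 2241.6 · 6538 = 7327790.4.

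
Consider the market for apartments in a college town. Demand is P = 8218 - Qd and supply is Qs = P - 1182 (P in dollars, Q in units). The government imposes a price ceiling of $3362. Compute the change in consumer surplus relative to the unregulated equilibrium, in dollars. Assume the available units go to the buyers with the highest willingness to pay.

2021718

Rearranging demand gives Qd = 8218 - P. Equilibrium: 8218 - P = P - 1182, so 9400 = 2P and P* = 4700, Q* = 3518.
Because the ceiling (3362) lies below the market-clearing price, it is binding.
At P = 3362: Qd = 8218 - 3362 = 4856 and Qs = 3362 - 1182 = 2180.
Consumer surplus without the control is ½ · (8218 - 4700) · 3518 = 6188162.
With the ceiling, 2180 units are sold at 3362 (assume they go to the highest-value buyers). The demand price at Q = 2180 is 6038, so CS = ½ · [(8218 - 3362) + (6038 - 3362)] · 2180 = 8209880.
Change in consumer surplus = 8209880 - 6188162 = 2021718.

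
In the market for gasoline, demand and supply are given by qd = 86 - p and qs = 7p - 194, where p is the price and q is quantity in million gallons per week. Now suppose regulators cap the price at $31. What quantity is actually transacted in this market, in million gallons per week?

Without the control the market clears where 86 - p = 7p - 194, i.e. p* = 35 and q* = 51.
Since 31 < 35, the ceiling is binding.
At p = 31: qd = 86 - 31 = 55 and qs = 7·31 - 194 = 23.
The quantity actually transacted is the short side, supply: 23.

23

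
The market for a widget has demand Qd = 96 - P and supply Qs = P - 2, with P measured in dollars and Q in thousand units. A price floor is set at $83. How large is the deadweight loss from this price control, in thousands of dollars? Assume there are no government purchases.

1156

Without the control the market clears where 96 - P = P - 2, i.e. P* = 49 and Q* = 47.
Because the floor (83) lies above the market-clearing price, it is binding.
At P = 83: Qd = 96 - 83 = 13 and Qs = 83 - 2 = 81.
Quantity traded falls to 13. At Q = 13 the demand price is 96 - 13 = 83 and the supply price is 2 + 13 = 15.
Deadweight loss = ½ · (83 - 15) · (47 - 13) = ½ · 68 · 34 = 1156.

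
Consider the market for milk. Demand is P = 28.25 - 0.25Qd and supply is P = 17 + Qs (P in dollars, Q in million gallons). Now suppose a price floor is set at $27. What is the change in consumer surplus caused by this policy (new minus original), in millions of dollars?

Rearranging demand gives Qd = 113 - 4P; rearranging supply gives Qs = P - 17. Equilibrium: 113 - 4P = P - 17, so 130 = 5P and P* = 26, Q* = 9.
Because the floor (27) lies above the market-clearing price, it is binding.
At P = 27: Qd = 113 - 4·27 = 5 and Qs = 27 - 17 = 10.
Consumer surplus without the control is ½ · (28.25 - 26) · 9 = 10.125.
With the floor, consumers buy 5 units at 27, so CS = ½ · (28.25 - 27) · 5 = 3.125.
Change in consumer surplus = 3.125 - 10.125 = -7.

-7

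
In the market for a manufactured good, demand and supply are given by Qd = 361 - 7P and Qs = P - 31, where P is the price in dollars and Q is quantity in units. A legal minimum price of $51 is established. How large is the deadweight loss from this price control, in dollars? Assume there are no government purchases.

112

Setting quantity demanded equal to quantity supplied, 361 - 7P = P - 31, gives P* = 49 and Q* = 18.
Since 51 > 49, the floor is binding.
At P = 51: Qd = 361 - 7·51 = 4 and Qs = 51 - 31 = 20.
Quantity traded falls to 4. At Q = 4 the demand price is (361 - 4)/7 = 51 and the supply price is 31 + 4 = 35.
Deadweight loss = ½ · (51 - 35) · (18 - 4) = ½ · 16 · 14 = 112.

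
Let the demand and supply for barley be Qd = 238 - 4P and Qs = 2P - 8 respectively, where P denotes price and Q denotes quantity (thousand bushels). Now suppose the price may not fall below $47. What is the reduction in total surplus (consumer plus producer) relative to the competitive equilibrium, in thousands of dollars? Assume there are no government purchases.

Setting quantity demanded equal to quantity supplied, 238 - 4P = 2P - 8, gives P* = 41 and Q* = 74.
The floor of 47 is above the equilibrium price 41, so it binds.
At P = 47: Qd = 238 - 4·47 = 50 and Qs = 2·47 - 8 = 86.
Quantity traded falls to 50. At Q = 50 the demand price is (238 - 50)/4 = 47 and the supply price is (8 + 50)/2 = 29.
Deadweight loss = ½ · (47 - 29) · (74 - 50) = ½ · 18 · 24 = 216.

216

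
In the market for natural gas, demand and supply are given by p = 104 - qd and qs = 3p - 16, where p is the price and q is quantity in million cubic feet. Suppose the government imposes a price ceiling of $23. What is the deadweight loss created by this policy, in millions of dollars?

Rearranging demand gives qd = 104 - p. Without the control the market clears where 104 - p = 3p - 16, i.e. p* = 30 and q* = 74.
Because the ceiling (23) lies below the market-clearing price, it is binding.
At p = 23: qd = 104 - 23 = 81 and qs = 3·23 - 16 = 53.
Quantity traded falls to 53. At q = 53 the demand price is 104 - 53 = 51 and the supply price is (16 + 53)/3 = 23.
Deadweight loss = ½ · (51 - 23) · (74 - 53) = ½ · 28 · 21 = 294.

294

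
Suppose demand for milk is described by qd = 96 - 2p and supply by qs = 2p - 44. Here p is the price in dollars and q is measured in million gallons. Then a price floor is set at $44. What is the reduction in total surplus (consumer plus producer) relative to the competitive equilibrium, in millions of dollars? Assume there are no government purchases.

Equilibrium: 96 - 2p = 2p - 44, so 140 = 4p and p* = 35, q* = 26.
The floor of 44 is above the equilibrium price 35, so it binds.
At p = 44: qd = 96 - 2·44 = 8 and qs = 2·44 - 44 = 44.
Quantity traded falls to 8. At q = 8 the demand price is (96 - 8)/2 = 44 and the supply price is (44 + 8)/2 = 26.
Deadweight loss = ½ · (44 - 26) · (26 - 8) = ½ · 18 · 18 = 162.

162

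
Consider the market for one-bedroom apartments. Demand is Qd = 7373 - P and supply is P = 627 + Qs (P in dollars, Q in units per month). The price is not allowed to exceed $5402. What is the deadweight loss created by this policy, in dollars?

0

Rearranging supply gives Qs = P - 627. In a free market, 7373 - P = P - 627 gives the equilibrium P* = 4000, Q* = 3373.
Since 5402 is above P* = 4000, the ceiling does not bind and the free-market outcome prevails.
Since the control does not bind, no trades are prevented and deadweight loss is zero.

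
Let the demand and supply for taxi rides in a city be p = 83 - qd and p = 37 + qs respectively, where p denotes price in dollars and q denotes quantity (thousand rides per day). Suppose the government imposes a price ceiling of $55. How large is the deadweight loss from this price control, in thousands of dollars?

25

Rearranging demand gives qd = 83 - p; rearranging supply gives qs = p - 37. Without the control the market clears where 83 - p = p - 37, i.e. p* = 60 and q* = 23.
The ceiling of 55 is below the equilibrium price 60, so it binds.
At p = 55: qd = 83 - 55 = 28 and qs = 55 - 37 = 18.
Quantity traded falls to 18. At q = 18 the demand price is 83 - 18 = 65 and the supply price is 37 + 18 = 55.
Deadweight loss = ½ · (65 - 55) · (23 - 18) = ½ · 10 · 5 = 25.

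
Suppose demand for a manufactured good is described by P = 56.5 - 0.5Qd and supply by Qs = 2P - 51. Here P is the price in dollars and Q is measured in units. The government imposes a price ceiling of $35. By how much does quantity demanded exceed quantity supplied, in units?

Rearranging demand gives Qd = 113 - 2P. In a free market, 113 - 2P = 2P - 51 gives the equilibrium P* = 41, Q* = 31.
The ceiling of 35 is below the equilibrium price 41, so it binds.
At P = 35: Qd = 113 - 2·35 = 43 and Qs = 2·35 - 51 = 19.
Shortage = Qd - Qs = 43 - 19 = 24.

24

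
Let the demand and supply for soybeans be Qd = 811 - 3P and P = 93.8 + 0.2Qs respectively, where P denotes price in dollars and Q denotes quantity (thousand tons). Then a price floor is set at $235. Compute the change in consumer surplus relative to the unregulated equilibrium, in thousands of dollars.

Rearranging supply gives Qs = 5P - 469. Setting quantity demanded equal to quantity supplied, 811 - 3P = 5P - 469, gives P* = 160 and Q* = 331.
Because the floor (235) lies above the market-clearing price, it is binding.
At P = 235: Qd = 811 - 3·235 = 106 and Qs = 5·235 - 469 = 706.
Consumer surplus without the control is ½ · (811/3 - 160) · 331 = 109561/6.
With the floor, consumers buy 106 units at 235, so CS = ½ · (811/3 - 235) · 106 = 5618/3.
Change in consumer surplus = 5618/3 - 109561/6 = -16387.5.

-16387.5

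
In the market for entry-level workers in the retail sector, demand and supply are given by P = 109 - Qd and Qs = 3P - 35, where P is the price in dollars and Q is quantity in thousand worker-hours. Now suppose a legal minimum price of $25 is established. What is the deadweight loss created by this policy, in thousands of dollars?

0

Rearranging demand gives Qd = 109 - P. Equilibrium: 109 - P = 3P - 35, so 144 = 4P and P* = 36, Q* = 73.
The floor of 25 is below the equilibrium price 36, so it is not binding; the market clears at P* = 36, Q* = 73.
Since the control does not bind, no trades are prevented and deadweight loss is zero.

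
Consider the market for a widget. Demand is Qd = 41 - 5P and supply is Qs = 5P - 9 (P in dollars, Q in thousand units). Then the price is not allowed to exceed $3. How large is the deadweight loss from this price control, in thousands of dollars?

20

Without the control the market clears where 41 - 5P = 5P - 9, i.e. P* = 5 and Q* = 16.
Because the ceiling (3) lies below the market-clearing price, it is binding.
At P = 3: Qd = 41 - 5·3 = 26 and Qs = 5·3 - 9 = 6.
Quantity traded falls to 6. At Q = 6 the demand price is (41 - 6)/5 = 7 and the supply price is (9 + 6)/5 = 3.
Deadweight loss = ½ · (7 - 3) · (16 - 6) = ½ · 4 · 10 = 20.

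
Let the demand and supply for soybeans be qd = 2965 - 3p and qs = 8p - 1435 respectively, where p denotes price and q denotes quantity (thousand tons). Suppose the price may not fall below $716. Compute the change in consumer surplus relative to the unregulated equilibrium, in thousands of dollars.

-407956

Without the control the market clears where 2965 - 3p = 8p - 1435, i.e. p* = 400 and q* = 1765.
Since 716 > 400, the floor is binding.
At p = 716: qd = 2965 - 3·716 = 817 and qs = 8·716 - 1435 = 4293.
Consumer surplus without the control is ½ · (2965/3 - 400) · 1765 = 3115225/6.
With the floor, consumers buy 817 units at 716, so CS = ½ · (2965/3 - 716) · 817 = 667489/6.
Change in consumer surplus = 667489/6 - 3115225/6 = -407956.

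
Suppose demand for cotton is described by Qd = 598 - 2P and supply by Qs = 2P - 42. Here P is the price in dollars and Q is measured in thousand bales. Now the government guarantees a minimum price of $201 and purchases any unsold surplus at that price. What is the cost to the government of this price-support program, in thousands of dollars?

Equilibrium: 598 - 2P = 2P - 42, so 640 = 4P and P* = 160, Q* = 278.
Since 201 > 160, the floor is binding.
At P = 201: Qd = 598 - 2·201 = 196 and Qs = 2·201 - 42 = 360.
Surplus = Qs - Qd = 164.
Government expenditure = surplus × support price = 164 × 201 = 32964.

32964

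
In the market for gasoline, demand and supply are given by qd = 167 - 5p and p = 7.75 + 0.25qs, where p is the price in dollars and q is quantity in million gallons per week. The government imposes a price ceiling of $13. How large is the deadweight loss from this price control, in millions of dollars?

Rearranging supply gives qs = 4p - 31. Setting quantity demanded equal to quantity supplied, 167 - 5p = 4p - 31, gives p* = 22 and q* = 57.
Since 13 < 22, the ceiling is binding.
At p = 13: qd = 167 - 5·13 = 102 and qs = 4·13 - 31 = 21.
Quantity traded falls to 21. At q = 21 the demand price is (167 - 21)/5 = 29.2 and the supply price is (31 + 21)/4 = 13.
Deadweight loss = ½ · (29.2 - 13) · (57 - 21) = ½ · 16.2 · 36 = 291.6.

291.6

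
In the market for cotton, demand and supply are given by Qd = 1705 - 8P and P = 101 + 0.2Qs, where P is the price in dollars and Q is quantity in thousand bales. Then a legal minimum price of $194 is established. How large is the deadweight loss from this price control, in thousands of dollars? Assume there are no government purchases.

Rearranging supply gives Qs = 5P - 505. In a free market, 1705 - 8P = 5P - 505 gives the equilibrium P* = 170, Q* = 345.
Since 194 > 170, the floor is binding.
At P = 194: Qd = 1705 - 8·194 = 153 and Qs = 5·194 - 505 = 465.
Quantity traded falls to 153. At Q = 153 the demand price is (1705 - 153)/8 = 194 and the supply price is (505 + 153)/5 = 131.6.
Deadweight loss = ½ · (194 - 131.6) · (345 - 153) = ½ · 62.4 · 192 = 5990.4.

5990.4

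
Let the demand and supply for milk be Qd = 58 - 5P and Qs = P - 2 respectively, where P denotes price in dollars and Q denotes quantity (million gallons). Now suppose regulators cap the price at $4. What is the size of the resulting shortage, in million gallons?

Equilibrium: 58 - 5P = P - 2, so 60 = 6P and P* = 10, Q* = 8.
Since 4 < 10, the ceiling is binding.
At P = 4: Qd = 58 - 5·4 = 38 and Qs = 4 - 2 = 2.
Shortage = Qd - Qs = 38 - 2 = 36.

36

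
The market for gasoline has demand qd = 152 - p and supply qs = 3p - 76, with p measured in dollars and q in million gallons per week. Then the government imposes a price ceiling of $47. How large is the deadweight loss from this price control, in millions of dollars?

Equilibrium: 152 - p = 3p - 76, so 228 = 4p and p* = 57, q* = 95.
The ceiling of 47 is below the equilibrium price 57, so it binds.
At p = 47: qd = 152 - 47 = 105 and qs = 3·47 - 76 = 65.
Quantity traded falls to 65. At q = 65 the demand price is 152 - 65 = 87 and the supply price is (76 + 65)/3 = 47.
Deadweight loss = ½ · (87 - 47) · (95 - 65) = ½ · 40 · 30 = 600.

600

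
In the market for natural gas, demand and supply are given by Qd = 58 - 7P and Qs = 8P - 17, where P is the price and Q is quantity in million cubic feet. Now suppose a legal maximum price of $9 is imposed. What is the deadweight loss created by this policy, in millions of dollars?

0

In a free market, 58 - 7P = 8P - 17 gives the equilibrium P* = 5, Q* = 23.
Since 9 is above P* = 5, the ceiling does not bind and the free-market outcome prevails.
Since the control does not bind, no trades are prevented and deadweight loss is zero.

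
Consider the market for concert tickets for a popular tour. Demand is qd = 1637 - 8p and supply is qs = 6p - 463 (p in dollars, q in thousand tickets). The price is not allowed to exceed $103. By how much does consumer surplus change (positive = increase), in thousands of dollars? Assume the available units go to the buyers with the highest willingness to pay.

Equilibrium: 1637 - 8p = 6p - 463, so 2100 = 14p and p* = 150, q* = 437.
The ceiling of 103 is below the equilibrium price 150, so it binds.
At p = 103: qd = 1637 - 8·103 = 813 and qs = 6·103 - 463 = 155.
Consumer surplus without the control is ½ · (204.625 - 150) · 437 = 11935.5625.
With the ceiling, 155 units are sold at 103 (assume they go to the highest-value buyers). The demand price at q = 155 is 185.25, so CS = ½ · [(204.625 - 103) + (185.25 - 103)] · 155 = 14250.3125.
Change in consumer surplus = 14250.3125 - 11935.5625 = 2314.75.

2314.75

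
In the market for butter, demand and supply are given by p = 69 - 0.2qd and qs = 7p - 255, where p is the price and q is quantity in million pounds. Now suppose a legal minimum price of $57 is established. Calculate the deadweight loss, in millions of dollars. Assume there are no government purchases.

210

Rearranging demand gives qd = 345 - 5p. Without the control the market clears where 345 - 5p = 7p - 255, i.e. p* = 50 and q* = 95.
Because the floor (57) lies above the market-clearing price, it is binding.
At p = 57: qd = 345 - 5·57 = 60 and qs = 7·57 - 255 = 144.
Quantity traded falls to 60. At q = 60 the demand price is (345 - 60)/5 = 57 and the supply price is (255 + 60)/7 = 45.
Deadweight loss = ½ · (57 - 45) · (95 - 60) = ½ · 12 · 35 = 210.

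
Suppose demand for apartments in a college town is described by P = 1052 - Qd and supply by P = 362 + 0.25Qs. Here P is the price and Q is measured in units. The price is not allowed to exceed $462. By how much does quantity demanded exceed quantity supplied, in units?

190

Rearranging demand gives Qd = 1052 - P; rearranging supply gives Qs = 4P - 1448. Setting quantity demanded equal to quantity supplied, 1052 - P = 4P - 1448, gives P* = 500 and Q* = 552.
Since 462 < 500, the ceiling is binding.
At P = 462: Qd = 1052 - 462 = 590 and Qs = 4·462 - 1448 = 400.
Shortage = Qd - Qs = 590 - 400 = 190.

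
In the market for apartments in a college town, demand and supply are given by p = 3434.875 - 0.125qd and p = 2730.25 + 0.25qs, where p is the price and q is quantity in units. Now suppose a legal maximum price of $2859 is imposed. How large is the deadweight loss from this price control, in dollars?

Rearranging demand gives qd = 27479 - 8p; rearranging supply gives qs = 4p - 10921. In a free market, 27479 - 8p = 4p - 10921 gives the equilibrium p* = 3200, q* = 1879.
Since 2859 < 3200, the ceiling is binding.
At p = 2859: qd = 27479 - 8·2859 = 4607 and qs = 4·2859 - 10921 = 515.
Quantity traded falls to 515. At q = 515 the demand price is (27479 - 515)/8 = 3370.5 and the supply price is (10921 + 515)/4 = 2859.
Deadweight loss = ½ · (3370.5 - 2859) · (1879 - 515) = ½ · 511.5 · 1364 = 348843.

348843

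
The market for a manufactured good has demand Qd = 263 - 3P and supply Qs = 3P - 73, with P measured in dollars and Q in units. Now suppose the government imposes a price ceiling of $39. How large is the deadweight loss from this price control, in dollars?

867

Equilibrium: 263 - 3P = 3P - 73, so 336 = 6P and P* = 56, Q* = 95.
Because the ceiling (39) lies below the market-clearing price, it is binding.
At P = 39: Qd = 263 - 3·39 = 146 and Qs = 3·39 - 73 = 44.
Quantity traded falls to 44. At Q = 44 the demand price is (263 - 44)/3 = 73 and the supply price is (73 + 44)/3 = 39.
Deadweight loss = ½ · (73 - 39) · (95 - 44) = ½ · 34 · 51 = 867.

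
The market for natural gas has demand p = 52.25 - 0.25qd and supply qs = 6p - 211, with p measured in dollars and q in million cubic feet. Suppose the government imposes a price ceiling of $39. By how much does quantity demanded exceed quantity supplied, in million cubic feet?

Rearranging demand gives qd = 209 - 4p. Setting quantity demanded equal to quantity supplied, 209 - 4p = 6p - 211, gives p* = 42 and q* = 41.
Because the ceiling (39) lies below the market-clearing price, it is binding.
At p = 39: qd = 209 - 4·39 = 53 and qs = 6·39 - 211 = 23.
Shortage = qd - qs = 53 - 23 = 30.

30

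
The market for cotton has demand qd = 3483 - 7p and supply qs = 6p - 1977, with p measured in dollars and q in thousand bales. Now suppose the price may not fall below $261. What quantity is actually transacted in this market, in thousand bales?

Equilibrium: 3483 - 7p = 6p - 1977, so 5460 = 13p and p* = 420, q* = 543.
Since 261 is below p* = 420, the floor does not bind and the free-market outcome prevails.

543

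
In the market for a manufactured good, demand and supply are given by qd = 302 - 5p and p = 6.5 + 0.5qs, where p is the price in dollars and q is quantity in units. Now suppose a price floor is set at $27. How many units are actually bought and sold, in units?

77

Rearranging supply gives qs = 2p - 13. Without the control the market clears where 302 - 5p = 2p - 13, i.e. p* = 45 and q* = 77.
The floor of 27 is below the equilibrium price 45, so it is not binding; the market clears at p* = 45, q* = 77.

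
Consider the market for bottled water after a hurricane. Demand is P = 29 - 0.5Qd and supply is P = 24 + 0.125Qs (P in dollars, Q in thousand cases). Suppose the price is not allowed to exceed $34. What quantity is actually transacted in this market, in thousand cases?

8

Rearranging demand gives Qd = 58 - 2P; rearranging supply gives Qs = 8P - 192. Equilibrium: 58 - 2P = 8P - 192, so 250 = 10P and P* = 25, Q* = 8.
Since 34 is above P* = 25, the ceiling does not bind and the free-market outcome prevails.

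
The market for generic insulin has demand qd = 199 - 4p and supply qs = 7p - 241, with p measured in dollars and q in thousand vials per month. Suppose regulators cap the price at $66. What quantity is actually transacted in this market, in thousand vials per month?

In a free market, 199 - 4p = 7p - 241 gives the equilibrium p* = 40, q* = 39.
Since 66 is above p* = 40, the ceiling does not bind and the free-market outcome prevails.

39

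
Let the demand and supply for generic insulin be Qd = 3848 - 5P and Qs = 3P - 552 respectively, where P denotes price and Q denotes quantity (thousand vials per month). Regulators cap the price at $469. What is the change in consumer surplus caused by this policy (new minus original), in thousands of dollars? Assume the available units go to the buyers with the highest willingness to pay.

63350.1

In a free market, 3848 - 5P = 3P - 552 gives the equilibrium P* = 550, Q* = 1098.
Because the ceiling (469) lies below the market-clearing price, it is binding.
At P = 469: Qd = 3848 - 5·469 = 1503 and Qs = 3·469 - 552 = 855.
Consumer surplus without the control is ½ · (769.6 - 550) · 1098 = 120560.4.
With the ceiling, 855 units are sold at 469 (assume they go to the highest-value buyers). The demand price at Q = 855 is 598.6, so CS = ½ · [(769.6 - 469) + (598.6 - 469)] · 855 = 183910.5.
Change in consumer surplus = 183910.5 - 120560.4 = 63350.1.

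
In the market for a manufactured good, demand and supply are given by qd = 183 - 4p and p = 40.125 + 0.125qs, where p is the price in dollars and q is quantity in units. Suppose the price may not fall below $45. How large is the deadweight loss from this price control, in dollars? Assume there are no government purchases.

27

Rearranging supply gives qs = 8p - 321. Equilibrium: 183 - 4p = 8p - 321, so 504 = 12p and p* = 42, q* = 15.
Since 45 > 42, the floor is binding.
At p = 45: qd = 183 - 4·45 = 3 and qs = 8·45 - 321 = 39.
Quantity traded falls to 3. At q = 3 the demand price is (183 - 3)/4 = 45 and the supply price is (321 + 3)/8 = 40.5.
Deadweight loss = ½ · (45 - 40.5) · (15 - 3) = ½ · 4.5 · 12 = 27.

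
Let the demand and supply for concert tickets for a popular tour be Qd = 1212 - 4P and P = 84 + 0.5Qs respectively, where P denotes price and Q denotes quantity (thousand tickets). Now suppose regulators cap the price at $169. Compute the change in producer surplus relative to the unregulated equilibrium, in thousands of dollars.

-14091

Rearranging supply gives Qs = 2P - 168. In a free market, 1212 - 4P = 2P - 168 gives the equilibrium P* = 230, Q* = 292.
Since 169 < 230, the ceiling is binding.
At P = 169: Qd = 1212 - 4·169 = 536 and Qs = 2·169 - 168 = 170.
Producer surplus without the control is ½ · (230 - 84) · 292 = 21316.
With the ceiling, producers sell 170 units at 169, so PS = ½ · (169 - 84) · 170 = 7225.
Change in producer surplus = 7225 - 21316 = -14091.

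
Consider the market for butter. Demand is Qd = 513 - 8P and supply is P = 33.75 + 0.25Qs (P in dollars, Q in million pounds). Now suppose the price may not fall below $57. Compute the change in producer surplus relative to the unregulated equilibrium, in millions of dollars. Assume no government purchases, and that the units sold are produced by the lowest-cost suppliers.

Rearranging supply gives Qs = 4P - 135. Setting quantity demanded equal to quantity supplied, 513 - 8P = 4P - 135, gives P* = 54 and Q* = 81.
Because the floor (57) lies above the market-clearing price, it is binding.
At P = 57: Qd = 513 - 8·57 = 57 and Qs = 4·57 - 135 = 93.
Producer surplus without the control is ½ · (54 - 33.75) · 81 = 820.125.
With the floor, 57 units are sold at 57. The supply price at Q = 57 is 48, so PS = ½ · [(57 - 33.75) + (57 - 48)] · 57 = 919.125.
Change in producer surplus = 919.125 - 820.125 = 99.

99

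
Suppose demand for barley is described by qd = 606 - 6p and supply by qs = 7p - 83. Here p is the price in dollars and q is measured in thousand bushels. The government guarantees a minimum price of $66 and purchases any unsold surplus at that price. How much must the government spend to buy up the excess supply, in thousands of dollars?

11154

In a free market, 606 - 6p = 7p - 83 gives the equilibrium p* = 53, q* = 288.
Because the floor (66) lies above the market-clearing price, it is binding.
At p = 66: qd = 606 - 6·66 = 210 and qs = 7·66 - 83 = 379.
Surplus = qs - qd = 169.
Government expenditure = surplus × support price = 169 × 66 = 11154.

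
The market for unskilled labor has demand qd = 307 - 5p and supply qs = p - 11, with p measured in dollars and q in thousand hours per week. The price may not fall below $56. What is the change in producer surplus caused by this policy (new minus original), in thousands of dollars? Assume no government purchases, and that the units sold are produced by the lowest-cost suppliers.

-31.5

Setting quantity demanded equal to quantity supplied, 307 - 5p = p - 11, gives p* = 53 and q* = 42.
Since 56 > 53, the floor is binding.
At p = 56: qd = 307 - 5·56 = 27 and qs = 56 - 11 = 45.
Producer surplus without the control is ½ · (53 - 11) · 42 = 882.
With the floor, 27 units are sold at 56. The supply price at q = 27 is 38, so PS = ½ · [(56 - 11) + (56 - 38)] · 27 = 850.5.
Change in producer surplus = 850.5 - 882 = -31.5.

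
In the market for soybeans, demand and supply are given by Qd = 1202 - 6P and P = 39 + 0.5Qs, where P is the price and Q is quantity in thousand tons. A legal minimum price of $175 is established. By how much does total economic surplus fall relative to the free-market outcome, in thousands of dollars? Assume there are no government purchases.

2700

Rearranging supply gives Qs = 2P - 78. Setting quantity demanded equal to quantity supplied, 1202 - 6P = 2P - 78, gives P* = 160 and Q* = 242.
Since 175 > 160, the floor is binding.
At P = 175: Qd = 1202 - 6·175 = 152 and Qs = 2·175 - 78 = 272.
Quantity traded falls to 152. At Q = 152 the demand price is (1202 - 152)/6 = 175 and the supply price is (78 + 152)/2 = 115.
Deadweight loss = ½ · (175 - 115) · (242 - 152) = ½ · 60 · 90 = 2700.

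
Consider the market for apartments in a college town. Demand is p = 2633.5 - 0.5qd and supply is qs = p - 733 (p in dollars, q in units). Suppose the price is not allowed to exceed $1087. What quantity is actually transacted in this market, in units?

354

Rearranging demand gives qd = 5267 - 2p. Setting quantity demanded equal to quantity supplied, 5267 - 2p = p - 733, gives p* = 2000 and q* = 1267.
The ceiling of 1087 is below the equilibrium price 2000, so it binds.
At p = 1087: qd = 5267 - 2·1087 = 3093 and qs = 1087 - 733 = 354.
The quantity actually transacted is the short side, supply: 354.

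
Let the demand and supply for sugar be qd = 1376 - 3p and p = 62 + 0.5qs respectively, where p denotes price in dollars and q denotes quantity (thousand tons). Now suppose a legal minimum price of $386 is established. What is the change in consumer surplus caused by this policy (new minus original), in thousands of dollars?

Rearranging supply gives qs = 2p - 124. Equilibrium: 1376 - 3p = 2p - 124, so 1500 = 5p and p* = 300, q* = 476.
The floor of 386 is above the equilibrium price 300, so it binds.
At p = 386: qd = 1376 - 3·386 = 218 and qs = 2·386 - 124 = 648.
Consumer surplus without the control is ½ · (1376/3 - 300) · 476 = 113288/3.
With the floor, consumers buy 218 units at 386, so CS = ½ · (1376/3 - 386) · 218 = 23762/3.
Change in consumer surplus = 23762/3 - 113288/3 = -29842.

-29842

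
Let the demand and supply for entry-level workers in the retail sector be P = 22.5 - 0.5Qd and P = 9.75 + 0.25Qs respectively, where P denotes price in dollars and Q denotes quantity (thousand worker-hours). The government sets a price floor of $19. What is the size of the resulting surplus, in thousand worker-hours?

30

Rearranging demand gives Qd = 45 - 2P; rearranging supply gives Qs = 4P - 39. Without the control the market clears where 45 - 2P = 4P - 39, i.e. P* = 14 and Q* = 17.
Since 19 > 14, the floor is binding.
At P = 19: Qd = 45 - 2·19 = 7 and Qs = 4·19 - 39 = 37.
Surplus = Qs - Qd = 37 - 7 = 30.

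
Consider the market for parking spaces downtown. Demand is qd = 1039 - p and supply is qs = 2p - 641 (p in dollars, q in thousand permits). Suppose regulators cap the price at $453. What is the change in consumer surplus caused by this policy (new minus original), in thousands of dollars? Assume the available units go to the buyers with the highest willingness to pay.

In a free market, 1039 - p = 2p - 641 gives the equilibrium p* = 560, q* = 479.
The ceiling of 453 is below the equilibrium price 560, so it binds.
At p = 453: qd = 1039 - 453 = 586 and qs = 2·453 - 641 = 265.
Consumer surplus without the control is ½ · (1039 - 560) · 479 = 114720.5.
With the ceiling, 265 units are sold at 453 (assume they go to the highest-value buyers). The demand price at q = 265 is 774, so CS = ½ · [(1039 - 453) + (774 - 453)] · 265 = 120177.5.
Change in consumer surplus = 120177.5 - 114720.5 = 5457.

5457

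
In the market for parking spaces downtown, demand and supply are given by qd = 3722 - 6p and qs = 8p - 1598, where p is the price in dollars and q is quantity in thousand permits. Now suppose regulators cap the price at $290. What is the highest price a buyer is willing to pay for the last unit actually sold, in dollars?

500

Equilibrium: 3722 - 6p = 8p - 1598, so 5320 = 14p and p* = 380, q* = 1442.
The ceiling of 290 is below the equilibrium price 380, so it binds.
At p = 290: qd = 3722 - 6·290 = 1982 and qs = 8·290 - 1598 = 722.
Only 722 units reach the market. On the demand curve, the marginal buyer's willingness to pay at q = 722 is (3722 - 722)/6 = 500.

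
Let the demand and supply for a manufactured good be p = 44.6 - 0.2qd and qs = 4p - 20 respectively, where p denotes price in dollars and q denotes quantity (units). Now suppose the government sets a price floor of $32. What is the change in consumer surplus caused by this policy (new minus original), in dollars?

Rearranging demand gives qd = 223 - 5p. Without the control the market clears where 223 - 5p = 4p - 20, i.e. p* = 27 and q* = 88.
Since 32 > 27, the floor is binding.
At p = 32: qd = 223 - 5·32 = 63 and qs = 4·32 - 20 = 108.
Consumer surplus without the control is ½ · (44.6 - 27) · 88 = 774.4.
With the floor, consumers buy 63 units at 32, so CS = ½ · (44.6 - 32) · 63 = 396.9.
Change in consumer surplus = 396.9 - 774.4 = -377.5.

-377.5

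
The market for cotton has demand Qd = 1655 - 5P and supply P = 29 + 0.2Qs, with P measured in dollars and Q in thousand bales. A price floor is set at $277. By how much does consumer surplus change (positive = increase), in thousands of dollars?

-49712.5

Rearranging supply gives Qs = 5P - 145. Without the control the market clears where 1655 - 5P = 5P - 145, i.e. P* = 180 and Q* = 755.
The floor of 277 is above the equilibrium price 180, so it binds.
At P = 277: Qd = 1655 - 5·277 = 270 and Qs = 5·277 - 145 = 1240.
Consumer surplus without the control is ½ · (331 - 180) · 755 = 57002.5.
With the floor, consumers buy 270 units at 277, so CS = ½ · (331 - 277) · 270 = 7290.
Change in consumer surplus = 7290 - 57002.5 = -49712.5.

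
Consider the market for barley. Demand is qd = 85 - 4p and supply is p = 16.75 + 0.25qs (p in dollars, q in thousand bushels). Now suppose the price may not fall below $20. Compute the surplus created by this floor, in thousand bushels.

8

Rearranging supply gives qs = 4p - 67. Equilibrium: 85 - 4p = 4p - 67, so 152 = 8p and p* = 19, q* = 9.
The floor of 20 is above the equilibrium price 19, so it binds.
At p = 20: qd = 85 - 4·20 = 5 and qs = 4·20 - 67 = 13.
Surplus = qs - qd = 13 - 5 = 8.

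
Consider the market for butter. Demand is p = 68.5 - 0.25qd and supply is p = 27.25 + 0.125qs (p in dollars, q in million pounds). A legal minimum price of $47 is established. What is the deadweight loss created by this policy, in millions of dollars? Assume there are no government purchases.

108

Rearranging demand gives qd = 274 - 4p; rearranging supply gives qs = 8p - 218. In a free market, 274 - 4p = 8p - 218 gives the equilibrium p* = 41, q* = 110.
Because the floor (47) lies above the market-clearing price, it is binding.
At p = 47: qd = 274 - 4·47 = 86 and qs = 8·47 - 218 = 158.
Quantity traded falls to 86. At q = 86 the demand price is (274 - 86)/4 = 47 and the supply price is (218 + 86)/8 = 38.
Deadweight loss = ½ · (47 - 38) · (110 - 86) = ½ · 9 · 24 = 108.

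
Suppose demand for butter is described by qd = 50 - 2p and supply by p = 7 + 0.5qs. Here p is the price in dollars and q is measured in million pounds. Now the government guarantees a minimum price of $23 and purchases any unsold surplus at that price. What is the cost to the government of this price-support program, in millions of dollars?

644

Rearranging supply gives qs = 2p - 14. Equilibrium: 50 - 2p = 2p - 14, so 64 = 4p and p* = 16, q* = 18.
Since 23 > 16, the floor is binding.
At p = 23: qd = 50 - 2·23 = 4 and qs = 2·23 - 14 = 32.
Surplus = qs - qd = 28.
Government expenditure = surplus × support price = 28 × 23 = 644.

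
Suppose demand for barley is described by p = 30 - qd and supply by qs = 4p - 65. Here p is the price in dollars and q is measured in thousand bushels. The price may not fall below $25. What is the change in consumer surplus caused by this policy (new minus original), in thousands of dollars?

-48

Rearranging demand gives qd = 30 - p. Without the control the market clears where 30 - p = 4p - 65, i.e. p* = 19 and q* = 11.
The floor of 25 is above the equilibrium price 19, so it binds.
At p = 25: qd = 30 - 25 = 5 and qs = 4·25 - 65 = 35.
Consumer surplus without the control is ½ · (30 - 19) · 11 = 60.5.
With the floor, consumers buy 5 units at 25, so CS = ½ · (30 - 25) · 5 = 12.5.
Change in consumer surplus = 12.5 - 60.5 = -48.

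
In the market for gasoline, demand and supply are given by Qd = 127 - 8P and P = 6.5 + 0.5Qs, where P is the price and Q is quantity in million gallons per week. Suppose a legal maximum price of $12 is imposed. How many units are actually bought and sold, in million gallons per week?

11

Rearranging supply gives Qs = 2P - 13. Without the control the market clears where 127 - 8P = 2P - 13, i.e. P* = 14 and Q* = 15.
The ceiling of 12 is below the equilibrium price 14, so it binds.
At P = 12: Qd = 127 - 8·12 = 31 and Qs = 2·12 - 13 = 11.
The quantity actually transacted is the short side, supply: 11.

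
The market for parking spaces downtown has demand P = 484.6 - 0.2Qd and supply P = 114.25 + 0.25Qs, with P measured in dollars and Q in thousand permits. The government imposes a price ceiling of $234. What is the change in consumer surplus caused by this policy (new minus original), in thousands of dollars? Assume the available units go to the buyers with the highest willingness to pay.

29360.4

Rearranging demand gives Qd = 2423 - 5P; rearranging supply gives Qs = 4P - 457. Setting quantity demanded equal to quantity supplied, 2423 - 5P = 4P - 457, gives P* = 320 and Q* = 823.
The ceiling of 234 is below the equilibrium price 320, so it binds.
At P = 234: Qd = 2423 - 5·234 = 1253 and Qs = 4·234 - 457 = 479.
Consumer surplus without the control is ½ · (484.6 - 320) · 823 = 67732.9.
With the ceiling, 479 units are sold at 234 (assume they go to the highest-value buyers). The demand price at Q = 479 is 388.8, so CS = ½ · [(484.6 - 234) + (388.8 - 234)] · 479 = 97093.3.
Change in consumer surplus = 97093.3 - 67732.9 = 29360.4.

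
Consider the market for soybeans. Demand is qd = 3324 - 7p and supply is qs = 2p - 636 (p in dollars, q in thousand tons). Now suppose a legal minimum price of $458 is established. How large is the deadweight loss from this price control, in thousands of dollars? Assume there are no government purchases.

5103

Setting quantity demanded equal to quantity supplied, 3324 - 7p = 2p - 636, gives p* = 440 and q* = 244.
Because the floor (458) lies above the market-clearing price, it is binding.
At p = 458: qd = 3324 - 7·458 = 118 and qs = 2·458 - 636 = 280.
Quantity traded falls to 118. At q = 118 the demand price is (3324 - 118)/7 = 458 and the supply price is (636 + 118)/2 = 377.
Deadweight loss = ½ · (458 - 377) · (244 - 118) = ½ · 81 · 126 = 5103.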